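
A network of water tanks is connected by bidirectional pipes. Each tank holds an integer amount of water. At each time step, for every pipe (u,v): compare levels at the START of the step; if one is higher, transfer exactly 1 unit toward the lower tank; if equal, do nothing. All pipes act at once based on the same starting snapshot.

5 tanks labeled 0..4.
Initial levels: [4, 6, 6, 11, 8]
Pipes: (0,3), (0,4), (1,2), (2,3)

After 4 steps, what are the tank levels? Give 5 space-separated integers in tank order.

Step 1: flows [3->0,4->0,1=2,3->2] -> levels [6 6 7 9 7]
Step 2: flows [3->0,4->0,2->1,3->2] -> levels [8 7 7 7 6]
Step 3: flows [0->3,0->4,1=2,2=3] -> levels [6 7 7 8 7]
Step 4: flows [3->0,4->0,1=2,3->2] -> levels [8 7 8 6 6]

Answer: 8 7 8 6 6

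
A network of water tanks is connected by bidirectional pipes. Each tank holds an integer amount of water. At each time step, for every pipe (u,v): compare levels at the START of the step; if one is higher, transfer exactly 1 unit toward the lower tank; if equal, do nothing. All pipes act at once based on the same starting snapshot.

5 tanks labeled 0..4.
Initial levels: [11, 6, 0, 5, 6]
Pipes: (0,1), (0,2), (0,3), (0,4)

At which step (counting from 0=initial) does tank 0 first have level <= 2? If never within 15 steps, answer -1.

Answer: -1

Derivation:
Step 1: flows [0->1,0->2,0->3,0->4] -> levels [7 7 1 6 7]
Step 2: flows [0=1,0->2,0->3,0=4] -> levels [5 7 2 7 7]
Step 3: flows [1->0,0->2,3->0,4->0] -> levels [7 6 3 6 6]
Step 4: flows [0->1,0->2,0->3,0->4] -> levels [3 7 4 7 7]
Step 5: flows [1->0,2->0,3->0,4->0] -> levels [7 6 3 6 6]
  -> period-2 cycle (repeats step 3); tank 0 never drops to <=2
Tank 0 never reaches <=2 within 15 steps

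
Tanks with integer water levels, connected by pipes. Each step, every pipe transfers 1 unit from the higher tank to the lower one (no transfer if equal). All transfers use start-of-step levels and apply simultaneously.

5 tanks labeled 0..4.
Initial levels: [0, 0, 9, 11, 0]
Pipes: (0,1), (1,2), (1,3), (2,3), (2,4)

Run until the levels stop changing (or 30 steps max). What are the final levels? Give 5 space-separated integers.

Step 1: flows [0=1,2->1,3->1,3->2,2->4] -> levels [0 2 8 9 1]
Step 2: flows [1->0,2->1,3->1,3->2,2->4] -> levels [1 3 7 7 2]
Step 3: flows [1->0,2->1,3->1,2=3,2->4] -> levels [2 4 5 6 3]
Step 4: flows [1->0,2->1,3->1,3->2,2->4] -> levels [3 5 4 4 4]
Step 5: flows [1->0,1->2,1->3,2=3,2=4] -> levels [4 2 5 5 4]
Step 6: flows [0->1,2->1,3->1,2=3,2->4] -> levels [3 5 3 4 5]
Step 7: flows [1->0,1->2,1->3,3->2,4->2] -> levels [4 2 6 4 4]
Step 8: flows [0->1,2->1,3->1,2->3,2->4] -> levels [3 5 3 4 5]
  -> period-2 cycle: step 8 state = step 6 state; never stabilizes
  -> state at step 30: (30-6) mod 2 = 0, same as step 6 -> [3 5 3 4 5]

Answer: 3 5 3 4 5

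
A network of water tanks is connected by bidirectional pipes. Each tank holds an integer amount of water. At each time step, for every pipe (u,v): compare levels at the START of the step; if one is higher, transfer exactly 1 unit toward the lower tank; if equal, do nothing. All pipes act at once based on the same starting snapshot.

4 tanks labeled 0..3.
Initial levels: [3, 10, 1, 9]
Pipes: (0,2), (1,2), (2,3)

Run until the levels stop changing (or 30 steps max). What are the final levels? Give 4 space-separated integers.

Answer: 5 5 8 5

Derivation:
Step 1: flows [0->2,1->2,3->2] -> levels [2 9 4 8]
Step 2: flows [2->0,1->2,3->2] -> levels [3 8 5 7]
Step 3: flows [2->0,1->2,3->2] -> levels [4 7 6 6]
Step 4: flows [2->0,1->2,2=3] -> levels [5 6 6 6]
Step 5: flows [2->0,1=2,2=3] -> levels [6 6 5 6]
Step 6: flows [0->2,1->2,3->2] -> levels [5 5 8 5]
Step 7: flows [2->0,2->1,2->3] -> levels [6 6 5 6]
  -> period-2 cycle: step 7 state = step 5 state; never stabilizes
  -> state at step 30: (30-5) mod 2 = 1, same as step 6 -> [5 5 8 5]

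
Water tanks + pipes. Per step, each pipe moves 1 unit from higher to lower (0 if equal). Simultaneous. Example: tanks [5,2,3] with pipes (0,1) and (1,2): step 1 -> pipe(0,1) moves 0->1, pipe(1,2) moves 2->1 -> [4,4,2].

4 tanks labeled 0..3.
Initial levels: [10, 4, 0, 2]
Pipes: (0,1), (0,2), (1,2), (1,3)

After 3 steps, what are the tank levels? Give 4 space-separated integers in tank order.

Step 1: flows [0->1,0->2,1->2,1->3] -> levels [8 3 2 3]
Step 2: flows [0->1,0->2,1->2,1=3] -> levels [6 3 4 3]
Step 3: flows [0->1,0->2,2->1,1=3] -> levels [4 5 4 3]

Answer: 4 5 4 3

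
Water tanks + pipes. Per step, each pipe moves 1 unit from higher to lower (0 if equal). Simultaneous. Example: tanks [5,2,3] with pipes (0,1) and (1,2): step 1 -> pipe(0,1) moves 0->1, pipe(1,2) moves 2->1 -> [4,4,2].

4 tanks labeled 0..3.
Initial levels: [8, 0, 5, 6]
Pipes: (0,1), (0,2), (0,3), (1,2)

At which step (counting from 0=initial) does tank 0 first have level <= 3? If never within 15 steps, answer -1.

Step 1: flows [0->1,0->2,0->3,2->1] -> levels [5 2 5 7]
Step 2: flows [0->1,0=2,3->0,2->1] -> levels [5 4 4 6]
Step 3: flows [0->1,0->2,3->0,1=2] -> levels [4 5 5 5]
Step 4: flows [1->0,2->0,3->0,1=2] -> levels [7 4 4 4]
Step 5: flows [0->1,0->2,0->3,1=2] -> levels [4 5 5 5]
  -> period-2 cycle (repeats step 3); tank 0 never drops to <=3
Tank 0 never reaches <=3 within 15 steps

Answer: -1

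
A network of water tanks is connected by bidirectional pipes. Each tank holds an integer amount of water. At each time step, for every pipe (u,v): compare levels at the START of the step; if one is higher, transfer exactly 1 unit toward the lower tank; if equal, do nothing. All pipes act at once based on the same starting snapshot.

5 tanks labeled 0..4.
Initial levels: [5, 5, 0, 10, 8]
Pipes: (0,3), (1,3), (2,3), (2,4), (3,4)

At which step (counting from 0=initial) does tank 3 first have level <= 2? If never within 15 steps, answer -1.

Step 1: flows [3->0,3->1,3->2,4->2,3->4] -> levels [6 6 2 6 8]
Step 2: flows [0=3,1=3,3->2,4->2,4->3] -> levels [6 6 4 6 6]
Step 3: flows [0=3,1=3,3->2,4->2,3=4] -> levels [6 6 6 5 5]
Step 4: flows [0->3,1->3,2->3,2->4,3=4] -> levels [5 5 4 8 6]
Step 5: flows [3->0,3->1,3->2,4->2,3->4] -> levels [6 6 6 4 6]
Step 6: flows [0->3,1->3,2->3,2=4,4->3] -> levels [5 5 5 8 5]
Step 7: flows [3->0,3->1,3->2,2=4,3->4] -> levels [6 6 6 4 6]
  -> period-2 cycle (repeats step 5); tank 3 never drops to <=2
Tank 3 never reaches <=2 within 15 steps

Answer: -1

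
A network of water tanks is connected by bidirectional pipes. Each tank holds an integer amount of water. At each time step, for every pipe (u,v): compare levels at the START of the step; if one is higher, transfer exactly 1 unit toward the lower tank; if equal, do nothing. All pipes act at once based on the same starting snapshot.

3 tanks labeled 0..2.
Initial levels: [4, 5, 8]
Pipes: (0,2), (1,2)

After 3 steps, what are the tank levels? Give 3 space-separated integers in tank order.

Answer: 5 5 7

Derivation:
Step 1: flows [2->0,2->1] -> levels [5 6 6]
Step 2: flows [2->0,1=2] -> levels [6 6 5]
Step 3: flows [0->2,1->2] -> levels [5 5 7]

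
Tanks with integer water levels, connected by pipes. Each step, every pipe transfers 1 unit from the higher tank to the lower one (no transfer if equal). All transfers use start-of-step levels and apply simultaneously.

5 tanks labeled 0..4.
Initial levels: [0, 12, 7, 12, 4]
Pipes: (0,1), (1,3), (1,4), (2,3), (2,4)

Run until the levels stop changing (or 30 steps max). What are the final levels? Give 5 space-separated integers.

Step 1: flows [1->0,1=3,1->4,3->2,2->4] -> levels [1 10 7 11 6]
Step 2: flows [1->0,3->1,1->4,3->2,2->4] -> levels [2 9 7 9 8]
Step 3: flows [1->0,1=3,1->4,3->2,4->2] -> levels [3 7 9 8 8]
Step 4: flows [1->0,3->1,4->1,2->3,2->4] -> levels [4 8 7 8 8]
Step 5: flows [1->0,1=3,1=4,3->2,4->2] -> levels [5 7 9 7 7]
Step 6: flows [1->0,1=3,1=4,2->3,2->4] -> levels [6 6 7 8 8]
Step 7: flows [0=1,3->1,4->1,3->2,4->2] -> levels [6 8 9 6 6]
Step 8: flows [1->0,1->3,1->4,2->3,2->4] -> levels [7 5 7 8 8]
Step 9: flows [0->1,3->1,4->1,3->2,4->2] -> levels [6 8 9 6 6]
  -> period-2 cycle: step 9 state = step 7 state; never stabilizes
  -> state at step 30: (30-7) mod 2 = 1, same as step 8 -> [7 5 7 8 8]

Answer: 7 5 7 8 8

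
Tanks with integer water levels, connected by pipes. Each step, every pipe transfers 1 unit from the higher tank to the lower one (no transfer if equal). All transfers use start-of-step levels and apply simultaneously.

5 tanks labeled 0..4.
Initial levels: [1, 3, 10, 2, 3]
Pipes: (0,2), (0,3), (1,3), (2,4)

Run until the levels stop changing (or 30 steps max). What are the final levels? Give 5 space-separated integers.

Answer: 3 2 6 4 4

Derivation:
Step 1: flows [2->0,3->0,1->3,2->4] -> levels [3 2 8 2 4]
Step 2: flows [2->0,0->3,1=3,2->4] -> levels [3 2 6 3 5]
Step 3: flows [2->0,0=3,3->1,2->4] -> levels [4 3 4 2 6]
Step 4: flows [0=2,0->3,1->3,4->2] -> levels [3 2 5 4 5]
Step 5: flows [2->0,3->0,3->1,2=4] -> levels [5 3 4 2 5]
Step 6: flows [0->2,0->3,1->3,4->2] -> levels [3 2 6 4 4]
Step 7: flows [2->0,3->0,3->1,2->4] -> levels [5 3 4 2 5]
  -> period-2 cycle: step 7 state = step 5 state; never stabilizes
  -> state at step 30: (30-5) mod 2 = 1, same as step 6 -> [3 2 6 4 4]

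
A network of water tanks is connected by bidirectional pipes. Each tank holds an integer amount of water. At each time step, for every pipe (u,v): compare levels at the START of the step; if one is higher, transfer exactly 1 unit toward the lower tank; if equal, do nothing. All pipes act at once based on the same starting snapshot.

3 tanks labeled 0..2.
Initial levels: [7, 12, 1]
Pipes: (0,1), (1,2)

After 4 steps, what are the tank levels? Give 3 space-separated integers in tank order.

Answer: 8 7 5

Derivation:
Step 1: flows [1->0,1->2] -> levels [8 10 2]
Step 2: flows [1->0,1->2] -> levels [9 8 3]
Step 3: flows [0->1,1->2] -> levels [8 8 4]
Step 4: flows [0=1,1->2] -> levels [8 7 5]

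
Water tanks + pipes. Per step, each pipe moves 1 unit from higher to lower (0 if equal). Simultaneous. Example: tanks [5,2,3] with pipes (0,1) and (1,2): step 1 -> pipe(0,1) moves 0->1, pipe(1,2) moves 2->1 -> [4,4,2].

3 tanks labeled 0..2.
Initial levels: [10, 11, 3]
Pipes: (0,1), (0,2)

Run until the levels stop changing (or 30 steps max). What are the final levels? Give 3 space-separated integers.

Step 1: flows [1->0,0->2] -> levels [10 10 4]
Step 2: flows [0=1,0->2] -> levels [9 10 5]
Step 3: flows [1->0,0->2] -> levels [9 9 6]
Step 4: flows [0=1,0->2] -> levels [8 9 7]
Step 5: flows [1->0,0->2] -> levels [8 8 8]
Step 6: flows [0=1,0=2] -> levels [8 8 8]
  -> stable (no change)

Answer: 8 8 8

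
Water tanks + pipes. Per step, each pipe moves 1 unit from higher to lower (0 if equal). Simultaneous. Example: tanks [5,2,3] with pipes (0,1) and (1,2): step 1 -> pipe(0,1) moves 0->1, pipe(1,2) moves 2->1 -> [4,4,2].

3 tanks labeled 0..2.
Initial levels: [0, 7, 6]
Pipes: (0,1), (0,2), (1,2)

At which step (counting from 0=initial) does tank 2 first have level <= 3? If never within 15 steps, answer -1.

Step 1: flows [1->0,2->0,1->2] -> levels [2 5 6]
Step 2: flows [1->0,2->0,2->1] -> levels [4 5 4]
Step 3: flows [1->0,0=2,1->2] -> levels [5 3 5]
Step 4: flows [0->1,0=2,2->1] -> levels [4 5 4]
  -> period-2 cycle (repeats step 2); tank 2 never drops to <=3
Tank 2 never reaches <=3 within 15 steps

Answer: -1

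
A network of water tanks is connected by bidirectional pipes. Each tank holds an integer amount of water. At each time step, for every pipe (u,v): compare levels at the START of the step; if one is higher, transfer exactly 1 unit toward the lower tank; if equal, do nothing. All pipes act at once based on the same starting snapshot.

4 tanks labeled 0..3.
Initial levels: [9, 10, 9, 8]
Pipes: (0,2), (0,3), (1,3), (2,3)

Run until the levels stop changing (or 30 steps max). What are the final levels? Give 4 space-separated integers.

Step 1: flows [0=2,0->3,1->3,2->3] -> levels [8 9 8 11]
Step 2: flows [0=2,3->0,3->1,3->2] -> levels [9 10 9 8]
  -> period-2 cycle: step 2 state = step 0 state; never stabilizes
  -> state at step 30: (30-0) mod 2 = 0, same as step 0 -> [9 10 9 8]

Answer: 9 10 9 8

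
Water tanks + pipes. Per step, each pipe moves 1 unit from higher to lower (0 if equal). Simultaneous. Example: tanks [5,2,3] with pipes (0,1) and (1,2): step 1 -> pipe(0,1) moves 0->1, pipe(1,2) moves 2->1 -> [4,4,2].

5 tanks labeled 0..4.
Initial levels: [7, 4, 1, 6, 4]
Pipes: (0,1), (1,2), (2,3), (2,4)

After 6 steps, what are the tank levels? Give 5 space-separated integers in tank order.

Answer: 4 6 2 5 5

Derivation:
Step 1: flows [0->1,1->2,3->2,4->2] -> levels [6 4 4 5 3]
Step 2: flows [0->1,1=2,3->2,2->4] -> levels [5 5 4 4 4]
Step 3: flows [0=1,1->2,2=3,2=4] -> levels [5 4 5 4 4]
Step 4: flows [0->1,2->1,2->3,2->4] -> levels [4 6 2 5 5]
Step 5: flows [1->0,1->2,3->2,4->2] -> levels [5 4 5 4 4]
  -> period-2 cycle: step 5 state = step 3 state
  -> state at step 6: (6-3) mod 2 = 1, same as step 4 -> [4 6 2 5 5]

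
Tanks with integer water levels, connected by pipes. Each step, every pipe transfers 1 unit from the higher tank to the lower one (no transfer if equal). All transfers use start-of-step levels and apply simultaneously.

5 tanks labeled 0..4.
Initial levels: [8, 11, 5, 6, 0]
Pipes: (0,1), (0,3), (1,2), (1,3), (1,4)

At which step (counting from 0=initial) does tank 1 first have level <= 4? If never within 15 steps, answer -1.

Answer: 5

Derivation:
Step 1: flows [1->0,0->3,1->2,1->3,1->4] -> levels [8 7 6 8 1]
Step 2: flows [0->1,0=3,1->2,3->1,1->4] -> levels [7 7 7 7 2]
Step 3: flows [0=1,0=3,1=2,1=3,1->4] -> levels [7 6 7 7 3]
Step 4: flows [0->1,0=3,2->1,3->1,1->4] -> levels [6 8 6 6 4]
Step 5: flows [1->0,0=3,1->2,1->3,1->4] -> levels [7 4 7 7 5]
Tank 1 first reaches <=4 at step 5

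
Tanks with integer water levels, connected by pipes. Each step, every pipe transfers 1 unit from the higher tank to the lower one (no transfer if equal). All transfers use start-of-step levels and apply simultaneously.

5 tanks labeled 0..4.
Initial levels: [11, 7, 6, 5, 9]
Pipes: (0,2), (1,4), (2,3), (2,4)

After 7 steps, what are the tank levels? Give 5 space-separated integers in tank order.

Step 1: flows [0->2,4->1,2->3,4->2] -> levels [10 8 7 6 7]
Step 2: flows [0->2,1->4,2->3,2=4] -> levels [9 7 7 7 8]
Step 3: flows [0->2,4->1,2=3,4->2] -> levels [8 8 9 7 6]
Step 4: flows [2->0,1->4,2->3,2->4] -> levels [9 7 6 8 8]
Step 5: flows [0->2,4->1,3->2,4->2] -> levels [8 8 9 7 6]
  -> period-2 cycle: step 5 state = step 3 state
  -> state at step 7: (7-3) mod 2 = 0, same as step 3 -> [8 8 9 7 6]

Answer: 8 8 9 7 6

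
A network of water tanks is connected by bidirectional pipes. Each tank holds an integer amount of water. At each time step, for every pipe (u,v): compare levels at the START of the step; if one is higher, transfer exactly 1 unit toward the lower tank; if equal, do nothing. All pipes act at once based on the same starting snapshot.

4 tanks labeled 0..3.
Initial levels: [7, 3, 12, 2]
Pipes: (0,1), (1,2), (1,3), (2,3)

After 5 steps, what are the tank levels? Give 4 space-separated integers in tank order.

Answer: 6 5 6 7

Derivation:
Step 1: flows [0->1,2->1,1->3,2->3] -> levels [6 4 10 4]
Step 2: flows [0->1,2->1,1=3,2->3] -> levels [5 6 8 5]
Step 3: flows [1->0,2->1,1->3,2->3] -> levels [6 5 6 7]
Step 4: flows [0->1,2->1,3->1,3->2] -> levels [5 8 6 5]
Step 5: flows [1->0,1->2,1->3,2->3] -> levels [6 5 6 7]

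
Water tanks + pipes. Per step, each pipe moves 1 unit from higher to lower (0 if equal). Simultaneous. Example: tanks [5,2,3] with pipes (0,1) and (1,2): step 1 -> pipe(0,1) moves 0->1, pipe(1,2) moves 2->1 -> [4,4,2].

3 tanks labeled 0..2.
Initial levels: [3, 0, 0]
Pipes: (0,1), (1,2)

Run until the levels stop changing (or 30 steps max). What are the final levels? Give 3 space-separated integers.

Answer: 1 1 1

Derivation:
Step 1: flows [0->1,1=2] -> levels [2 1 0]
Step 2: flows [0->1,1->2] -> levels [1 1 1]
Step 3: flows [0=1,1=2] -> levels [1 1 1]
  -> stable (no change)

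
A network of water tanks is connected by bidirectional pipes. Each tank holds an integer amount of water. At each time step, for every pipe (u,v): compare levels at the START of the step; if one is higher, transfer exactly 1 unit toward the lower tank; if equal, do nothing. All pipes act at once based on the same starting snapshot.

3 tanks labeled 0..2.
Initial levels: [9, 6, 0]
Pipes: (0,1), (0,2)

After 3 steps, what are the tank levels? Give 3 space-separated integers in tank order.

Step 1: flows [0->1,0->2] -> levels [7 7 1]
Step 2: flows [0=1,0->2] -> levels [6 7 2]
Step 3: flows [1->0,0->2] -> levels [6 6 3]

Answer: 6 6 3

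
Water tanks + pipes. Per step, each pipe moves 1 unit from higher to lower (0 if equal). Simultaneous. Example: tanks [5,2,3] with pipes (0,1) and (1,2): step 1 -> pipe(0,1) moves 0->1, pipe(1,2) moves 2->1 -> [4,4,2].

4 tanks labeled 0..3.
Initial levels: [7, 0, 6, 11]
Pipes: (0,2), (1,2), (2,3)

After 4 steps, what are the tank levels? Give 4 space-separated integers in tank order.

Step 1: flows [0->2,2->1,3->2] -> levels [6 1 7 10]
Step 2: flows [2->0,2->1,3->2] -> levels [7 2 6 9]
Step 3: flows [0->2,2->1,3->2] -> levels [6 3 7 8]
Step 4: flows [2->0,2->1,3->2] -> levels [7 4 6 7]

Answer: 7 4 6 7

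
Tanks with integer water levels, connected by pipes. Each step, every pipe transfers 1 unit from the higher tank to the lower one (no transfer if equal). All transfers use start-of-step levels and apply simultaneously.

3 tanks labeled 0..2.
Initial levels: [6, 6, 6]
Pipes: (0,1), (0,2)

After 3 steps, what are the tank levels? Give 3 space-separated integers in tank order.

Step 1: flows [0=1,0=2] -> levels [6 6 6]
  -> stable; steps 2..3 unchanged -> [6 6 6]

Answer: 6 6 6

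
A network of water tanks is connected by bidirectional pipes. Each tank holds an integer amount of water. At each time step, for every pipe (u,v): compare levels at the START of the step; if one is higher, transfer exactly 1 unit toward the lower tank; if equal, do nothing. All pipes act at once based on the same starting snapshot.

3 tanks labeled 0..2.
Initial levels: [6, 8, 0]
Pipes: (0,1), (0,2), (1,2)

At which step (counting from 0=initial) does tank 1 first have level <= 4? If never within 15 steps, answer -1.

Answer: 3

Derivation:
Step 1: flows [1->0,0->2,1->2] -> levels [6 6 2]
Step 2: flows [0=1,0->2,1->2] -> levels [5 5 4]
Step 3: flows [0=1,0->2,1->2] -> levels [4 4 6]
Tank 1 first reaches <=4 at step 3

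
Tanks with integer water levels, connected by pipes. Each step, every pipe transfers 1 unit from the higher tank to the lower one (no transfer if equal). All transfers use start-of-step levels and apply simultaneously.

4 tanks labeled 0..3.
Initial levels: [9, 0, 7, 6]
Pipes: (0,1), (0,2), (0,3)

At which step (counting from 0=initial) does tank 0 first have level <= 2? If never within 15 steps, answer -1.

Step 1: flows [0->1,0->2,0->3] -> levels [6 1 8 7]
Step 2: flows [0->1,2->0,3->0] -> levels [7 2 7 6]
Step 3: flows [0->1,0=2,0->3] -> levels [5 3 7 7]
Step 4: flows [0->1,2->0,3->0] -> levels [6 4 6 6]
Step 5: flows [0->1,0=2,0=3] -> levels [5 5 6 6]
Step 6: flows [0=1,2->0,3->0] -> levels [7 5 5 5]
Step 7: flows [0->1,0->2,0->3] -> levels [4 6 6 6]
Step 8: flows [1->0,2->0,3->0] -> levels [7 5 5 5]
  -> period-2 cycle (repeats step 6); tank 0 never drops to <=2
Tank 0 never reaches <=2 within 15 steps

Answer: -1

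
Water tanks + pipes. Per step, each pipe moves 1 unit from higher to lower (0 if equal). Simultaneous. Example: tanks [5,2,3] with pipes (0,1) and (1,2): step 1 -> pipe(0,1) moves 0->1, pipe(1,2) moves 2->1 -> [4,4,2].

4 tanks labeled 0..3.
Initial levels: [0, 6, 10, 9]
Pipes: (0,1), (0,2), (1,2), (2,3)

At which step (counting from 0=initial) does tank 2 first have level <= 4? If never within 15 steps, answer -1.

Step 1: flows [1->0,2->0,2->1,2->3] -> levels [2 6 7 10]
Step 2: flows [1->0,2->0,2->1,3->2] -> levels [4 6 6 9]
Step 3: flows [1->0,2->0,1=2,3->2] -> levels [6 5 6 8]
Step 4: flows [0->1,0=2,2->1,3->2] -> levels [5 7 6 7]
Step 5: flows [1->0,2->0,1->2,3->2] -> levels [7 5 7 6]
Step 6: flows [0->1,0=2,2->1,2->3] -> levels [6 7 5 7]
Step 7: flows [1->0,0->2,1->2,3->2] -> levels [6 5 8 6]
Step 8: flows [0->1,2->0,2->1,2->3] -> levels [6 7 5 7]
  -> period-2 cycle (repeats step 6); tank 2 never drops to <=4
Tank 2 never reaches <=4 within 15 steps

Answer: -1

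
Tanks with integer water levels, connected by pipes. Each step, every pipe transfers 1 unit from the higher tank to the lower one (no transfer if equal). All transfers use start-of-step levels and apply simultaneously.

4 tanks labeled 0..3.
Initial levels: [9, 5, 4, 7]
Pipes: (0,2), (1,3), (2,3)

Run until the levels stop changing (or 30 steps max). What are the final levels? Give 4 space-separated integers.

Answer: 7 5 6 7

Derivation:
Step 1: flows [0->2,3->1,3->2] -> levels [8 6 6 5]
Step 2: flows [0->2,1->3,2->3] -> levels [7 5 6 7]
Step 3: flows [0->2,3->1,3->2] -> levels [6 6 8 5]
Step 4: flows [2->0,1->3,2->3] -> levels [7 5 6 7]
  -> period-2 cycle: step 4 state = step 2 state; never stabilizes
  -> state at step 30: (30-2) mod 2 = 0, same as step 2 -> [7 5 6 7]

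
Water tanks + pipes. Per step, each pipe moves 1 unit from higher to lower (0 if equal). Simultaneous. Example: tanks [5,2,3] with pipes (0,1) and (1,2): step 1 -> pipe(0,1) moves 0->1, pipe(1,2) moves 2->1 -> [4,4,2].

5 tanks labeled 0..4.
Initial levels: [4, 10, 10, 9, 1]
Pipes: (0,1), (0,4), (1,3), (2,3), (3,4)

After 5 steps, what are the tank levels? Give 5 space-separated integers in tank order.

Step 1: flows [1->0,0->4,1->3,2->3,3->4] -> levels [4 8 9 10 3]
Step 2: flows [1->0,0->4,3->1,3->2,3->4] -> levels [4 8 10 7 5]
Step 3: flows [1->0,4->0,1->3,2->3,3->4] -> levels [6 6 9 8 5]
Step 4: flows [0=1,0->4,3->1,2->3,3->4] -> levels [5 7 8 7 7]
Step 5: flows [1->0,4->0,1=3,2->3,3=4] -> levels [7 6 7 8 6]

Answer: 7 6 7 8 6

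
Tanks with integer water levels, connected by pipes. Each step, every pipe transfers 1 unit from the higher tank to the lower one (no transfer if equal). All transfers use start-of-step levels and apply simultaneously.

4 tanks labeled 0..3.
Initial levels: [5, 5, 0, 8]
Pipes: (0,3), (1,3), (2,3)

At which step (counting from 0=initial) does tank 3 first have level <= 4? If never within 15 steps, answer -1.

Step 1: flows [3->0,3->1,3->2] -> levels [6 6 1 5]
Step 2: flows [0->3,1->3,3->2] -> levels [5 5 2 6]
Step 3: flows [3->0,3->1,3->2] -> levels [6 6 3 3]
Tank 3 first reaches <=4 at step 3

Answer: 3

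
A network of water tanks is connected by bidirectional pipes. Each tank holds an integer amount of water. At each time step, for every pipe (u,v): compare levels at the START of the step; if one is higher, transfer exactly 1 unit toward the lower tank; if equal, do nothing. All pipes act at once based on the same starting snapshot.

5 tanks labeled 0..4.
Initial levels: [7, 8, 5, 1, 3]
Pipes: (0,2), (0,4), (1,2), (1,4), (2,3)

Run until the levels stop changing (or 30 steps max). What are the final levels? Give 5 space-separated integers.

Answer: 6 6 4 5 3

Derivation:
Step 1: flows [0->2,0->4,1->2,1->4,2->3] -> levels [5 6 6 2 5]
Step 2: flows [2->0,0=4,1=2,1->4,2->3] -> levels [6 5 4 3 6]
Step 3: flows [0->2,0=4,1->2,4->1,2->3] -> levels [5 5 5 4 5]
Step 4: flows [0=2,0=4,1=2,1=4,2->3] -> levels [5 5 4 5 5]
Step 5: flows [0->2,0=4,1->2,1=4,3->2] -> levels [4 4 7 4 5]
Step 6: flows [2->0,4->0,2->1,4->1,2->3] -> levels [6 6 4 5 3]
Step 7: flows [0->2,0->4,1->2,1->4,3->2] -> levels [4 4 7 4 5]
  -> period-2 cycle: step 7 state = step 5 state; never stabilizes
  -> state at step 30: (30-5) mod 2 = 1, same as step 6 -> [6 6 4 5 3]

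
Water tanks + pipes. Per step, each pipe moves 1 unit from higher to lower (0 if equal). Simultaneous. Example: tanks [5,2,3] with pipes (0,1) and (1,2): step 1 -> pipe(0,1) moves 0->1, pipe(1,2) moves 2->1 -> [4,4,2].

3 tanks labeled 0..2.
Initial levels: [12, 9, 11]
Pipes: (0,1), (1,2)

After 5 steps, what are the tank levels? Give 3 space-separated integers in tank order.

Answer: 10 12 10

Derivation:
Step 1: flows [0->1,2->1] -> levels [11 11 10]
Step 2: flows [0=1,1->2] -> levels [11 10 11]
Step 3: flows [0->1,2->1] -> levels [10 12 10]
Step 4: flows [1->0,1->2] -> levels [11 10 11]
  -> period-2 cycle: step 4 state = step 2 state
  -> state at step 5: (5-2) mod 2 = 1, same as step 3 -> [10 12 10]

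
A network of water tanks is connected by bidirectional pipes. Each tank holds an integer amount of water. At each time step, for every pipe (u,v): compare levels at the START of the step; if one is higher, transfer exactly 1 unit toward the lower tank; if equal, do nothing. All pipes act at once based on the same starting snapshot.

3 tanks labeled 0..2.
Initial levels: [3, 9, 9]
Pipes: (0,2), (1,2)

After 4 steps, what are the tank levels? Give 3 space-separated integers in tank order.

Answer: 7 7 7

Derivation:
Step 1: flows [2->0,1=2] -> levels [4 9 8]
Step 2: flows [2->0,1->2] -> levels [5 8 8]
Step 3: flows [2->0,1=2] -> levels [6 8 7]
Step 4: flows [2->0,1->2] -> levels [7 7 7]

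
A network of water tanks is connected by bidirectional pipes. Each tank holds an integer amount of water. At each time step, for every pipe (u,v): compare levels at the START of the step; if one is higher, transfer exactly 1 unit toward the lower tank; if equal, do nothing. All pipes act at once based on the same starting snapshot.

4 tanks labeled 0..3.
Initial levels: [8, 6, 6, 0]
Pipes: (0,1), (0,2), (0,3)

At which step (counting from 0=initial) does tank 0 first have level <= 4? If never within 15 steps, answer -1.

Step 1: flows [0->1,0->2,0->3] -> levels [5 7 7 1]
Step 2: flows [1->0,2->0,0->3] -> levels [6 6 6 2]
Step 3: flows [0=1,0=2,0->3] -> levels [5 6 6 3]
Step 4: flows [1->0,2->0,0->3] -> levels [6 5 5 4]
Step 5: flows [0->1,0->2,0->3] -> levels [3 6 6 5]
Tank 0 first reaches <=4 at step 5

Answer: 5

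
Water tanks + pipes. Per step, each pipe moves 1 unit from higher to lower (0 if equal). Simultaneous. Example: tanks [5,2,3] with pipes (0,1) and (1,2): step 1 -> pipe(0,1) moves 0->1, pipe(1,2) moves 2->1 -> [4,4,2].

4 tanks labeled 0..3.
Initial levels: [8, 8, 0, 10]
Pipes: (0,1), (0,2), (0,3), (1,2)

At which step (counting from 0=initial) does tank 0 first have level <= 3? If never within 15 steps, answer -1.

Answer: -1

Derivation:
Step 1: flows [0=1,0->2,3->0,1->2] -> levels [8 7 2 9]
Step 2: flows [0->1,0->2,3->0,1->2] -> levels [7 7 4 8]
Step 3: flows [0=1,0->2,3->0,1->2] -> levels [7 6 6 7]
Step 4: flows [0->1,0->2,0=3,1=2] -> levels [5 7 7 7]
Step 5: flows [1->0,2->0,3->0,1=2] -> levels [8 6 6 6]
Step 6: flows [0->1,0->2,0->3,1=2] -> levels [5 7 7 7]
  -> period-2 cycle (repeats step 4); tank 0 never drops to <=3
Tank 0 never reaches <=3 within 15 steps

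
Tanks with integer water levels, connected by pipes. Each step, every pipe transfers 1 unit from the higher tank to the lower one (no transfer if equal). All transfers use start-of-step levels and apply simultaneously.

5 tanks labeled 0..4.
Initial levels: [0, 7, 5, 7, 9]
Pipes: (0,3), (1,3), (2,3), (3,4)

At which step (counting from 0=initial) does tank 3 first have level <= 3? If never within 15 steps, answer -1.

Step 1: flows [3->0,1=3,3->2,4->3] -> levels [1 7 6 6 8]
Step 2: flows [3->0,1->3,2=3,4->3] -> levels [2 6 6 7 7]
Step 3: flows [3->0,3->1,3->2,3=4] -> levels [3 7 7 4 7]
Step 4: flows [3->0,1->3,2->3,4->3] -> levels [4 6 6 6 6]
Step 5: flows [3->0,1=3,2=3,3=4] -> levels [5 6 6 5 6]
Step 6: flows [0=3,1->3,2->3,4->3] -> levels [5 5 5 8 5]
Step 7: flows [3->0,3->1,3->2,3->4] -> levels [6 6 6 4 6]
Step 8: flows [0->3,1->3,2->3,4->3] -> levels [5 5 5 8 5]
  -> period-2 cycle (repeats step 6); tank 3 never drops to <=3
Tank 3 never reaches <=3 within 15 steps

Answer: -1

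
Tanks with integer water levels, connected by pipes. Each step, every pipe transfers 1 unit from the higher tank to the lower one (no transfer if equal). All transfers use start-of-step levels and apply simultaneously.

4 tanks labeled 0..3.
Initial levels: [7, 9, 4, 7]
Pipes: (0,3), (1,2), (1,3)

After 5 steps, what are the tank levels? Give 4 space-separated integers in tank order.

Step 1: flows [0=3,1->2,1->3] -> levels [7 7 5 8]
Step 2: flows [3->0,1->2,3->1] -> levels [8 7 6 6]
Step 3: flows [0->3,1->2,1->3] -> levels [7 5 7 8]
Step 4: flows [3->0,2->1,3->1] -> levels [8 7 6 6]
  -> period-2 cycle: step 4 state = step 2 state
  -> state at step 5: (5-2) mod 2 = 1, same as step 3 -> [7 5 7 8]

Answer: 7 5 7 8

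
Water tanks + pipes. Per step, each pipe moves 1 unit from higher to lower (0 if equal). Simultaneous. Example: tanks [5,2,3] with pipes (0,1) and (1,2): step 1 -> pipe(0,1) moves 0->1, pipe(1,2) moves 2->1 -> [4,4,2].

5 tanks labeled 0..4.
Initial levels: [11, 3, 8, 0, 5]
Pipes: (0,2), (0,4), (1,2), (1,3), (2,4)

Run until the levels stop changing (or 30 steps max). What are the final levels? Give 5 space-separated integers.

Step 1: flows [0->2,0->4,2->1,1->3,2->4] -> levels [9 3 7 1 7]
Step 2: flows [0->2,0->4,2->1,1->3,2=4] -> levels [7 3 7 2 8]
Step 3: flows [0=2,4->0,2->1,1->3,4->2] -> levels [8 3 7 3 6]
Step 4: flows [0->2,0->4,2->1,1=3,2->4] -> levels [6 4 6 3 8]
Step 5: flows [0=2,4->0,2->1,1->3,4->2] -> levels [7 4 6 4 6]
Step 6: flows [0->2,0->4,2->1,1=3,2=4] -> levels [5 5 6 4 7]
Step 7: flows [2->0,4->0,2->1,1->3,4->2] -> levels [7 5 5 5 5]
Step 8: flows [0->2,0->4,1=2,1=3,2=4] -> levels [5 5 6 5 6]
Step 9: flows [2->0,4->0,2->1,1=3,2=4] -> levels [7 6 4 5 5]
Step 10: flows [0->2,0->4,1->2,1->3,4->2] -> levels [5 4 7 6 5]
Step 11: flows [2->0,0=4,2->1,3->1,2->4] -> levels [6 6 4 5 6]
Step 12: flows [0->2,0=4,1->2,1->3,4->2] -> levels [5 4 7 6 5]
  -> period-2 cycle: step 12 state = step 10 state; never stabilizes
  -> state at step 30: (30-10) mod 2 = 0, same as step 10 -> [5 4 7 6 5]

Answer: 5 4 7 6 5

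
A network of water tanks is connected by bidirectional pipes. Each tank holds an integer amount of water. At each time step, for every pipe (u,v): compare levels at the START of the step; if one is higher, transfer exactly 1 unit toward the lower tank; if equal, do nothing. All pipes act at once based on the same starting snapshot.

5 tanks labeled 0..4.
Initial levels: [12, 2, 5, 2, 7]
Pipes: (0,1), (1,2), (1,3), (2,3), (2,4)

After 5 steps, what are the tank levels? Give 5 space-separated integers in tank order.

Step 1: flows [0->1,2->1,1=3,2->3,4->2] -> levels [11 4 4 3 6]
Step 2: flows [0->1,1=2,1->3,2->3,4->2] -> levels [10 4 4 5 5]
Step 3: flows [0->1,1=2,3->1,3->2,4->2] -> levels [9 6 6 3 4]
Step 4: flows [0->1,1=2,1->3,2->3,2->4] -> levels [8 6 4 5 5]
Step 5: flows [0->1,1->2,1->3,3->2,4->2] -> levels [7 5 7 5 4]

Answer: 7 5 7 5 4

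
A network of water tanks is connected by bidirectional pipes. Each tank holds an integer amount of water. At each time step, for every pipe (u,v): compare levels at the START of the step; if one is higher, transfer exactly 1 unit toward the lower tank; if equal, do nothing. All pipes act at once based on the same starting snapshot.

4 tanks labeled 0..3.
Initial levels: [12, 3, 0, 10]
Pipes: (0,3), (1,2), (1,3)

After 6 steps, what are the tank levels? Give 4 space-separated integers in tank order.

Step 1: flows [0->3,1->2,3->1] -> levels [11 3 1 10]
Step 2: flows [0->3,1->2,3->1] -> levels [10 3 2 10]
Step 3: flows [0=3,1->2,3->1] -> levels [10 3 3 9]
Step 4: flows [0->3,1=2,3->1] -> levels [9 4 3 9]
Step 5: flows [0=3,1->2,3->1] -> levels [9 4 4 8]
Step 6: flows [0->3,1=2,3->1] -> levels [8 5 4 8]

Answer: 8 5 4 8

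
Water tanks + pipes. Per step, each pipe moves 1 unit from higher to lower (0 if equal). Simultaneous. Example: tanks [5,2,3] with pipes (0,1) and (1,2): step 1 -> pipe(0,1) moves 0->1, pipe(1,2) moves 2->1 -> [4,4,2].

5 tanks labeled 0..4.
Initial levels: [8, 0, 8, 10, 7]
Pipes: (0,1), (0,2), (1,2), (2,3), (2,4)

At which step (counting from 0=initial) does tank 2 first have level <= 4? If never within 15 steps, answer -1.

Step 1: flows [0->1,0=2,2->1,3->2,2->4] -> levels [7 2 7 9 8]
Step 2: flows [0->1,0=2,2->1,3->2,4->2] -> levels [6 4 8 8 7]
Step 3: flows [0->1,2->0,2->1,2=3,2->4] -> levels [6 6 5 8 8]
Step 4: flows [0=1,0->2,1->2,3->2,4->2] -> levels [5 5 9 7 7]
Step 5: flows [0=1,2->0,2->1,2->3,2->4] -> levels [6 6 5 8 8]
  -> period-2 cycle (repeats step 3); tank 2 never drops to <=4
Tank 2 never reaches <=4 within 15 steps

Answer: -1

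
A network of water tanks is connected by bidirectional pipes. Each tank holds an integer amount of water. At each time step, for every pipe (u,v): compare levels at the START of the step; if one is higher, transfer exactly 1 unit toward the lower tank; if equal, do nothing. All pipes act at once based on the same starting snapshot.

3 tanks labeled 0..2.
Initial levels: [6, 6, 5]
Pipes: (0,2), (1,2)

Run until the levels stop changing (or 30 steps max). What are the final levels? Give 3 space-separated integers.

Step 1: flows [0->2,1->2] -> levels [5 5 7]
Step 2: flows [2->0,2->1] -> levels [6 6 5]
  -> period-2 cycle: step 2 state = step 0 state; never stabilizes
  -> state at step 30: (30-0) mod 2 = 0, same as step 0 -> [6 6 5]

Answer: 6 6 5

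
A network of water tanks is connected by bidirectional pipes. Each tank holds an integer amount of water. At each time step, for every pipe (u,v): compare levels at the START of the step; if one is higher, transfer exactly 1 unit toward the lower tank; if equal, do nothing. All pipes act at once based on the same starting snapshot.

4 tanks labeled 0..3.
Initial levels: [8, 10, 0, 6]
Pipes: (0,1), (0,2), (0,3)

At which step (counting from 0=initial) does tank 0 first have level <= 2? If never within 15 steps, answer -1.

Step 1: flows [1->0,0->2,0->3] -> levels [7 9 1 7]
Step 2: flows [1->0,0->2,0=3] -> levels [7 8 2 7]
Step 3: flows [1->0,0->2,0=3] -> levels [7 7 3 7]
Step 4: flows [0=1,0->2,0=3] -> levels [6 7 4 7]
Step 5: flows [1->0,0->2,3->0] -> levels [7 6 5 6]
Step 6: flows [0->1,0->2,0->3] -> levels [4 7 6 7]
Step 7: flows [1->0,2->0,3->0] -> levels [7 6 5 6]
  -> period-2 cycle (repeats step 5); tank 0 never drops to <=2
Tank 0 never reaches <=2 within 15 steps

Answer: -1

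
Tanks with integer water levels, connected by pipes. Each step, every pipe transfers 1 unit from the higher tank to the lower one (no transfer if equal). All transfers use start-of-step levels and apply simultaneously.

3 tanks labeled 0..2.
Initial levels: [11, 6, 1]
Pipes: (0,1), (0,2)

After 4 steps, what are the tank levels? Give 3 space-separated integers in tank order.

Step 1: flows [0->1,0->2] -> levels [9 7 2]
Step 2: flows [0->1,0->2] -> levels [7 8 3]
Step 3: flows [1->0,0->2] -> levels [7 7 4]
Step 4: flows [0=1,0->2] -> levels [6 7 5]

Answer: 6 7 5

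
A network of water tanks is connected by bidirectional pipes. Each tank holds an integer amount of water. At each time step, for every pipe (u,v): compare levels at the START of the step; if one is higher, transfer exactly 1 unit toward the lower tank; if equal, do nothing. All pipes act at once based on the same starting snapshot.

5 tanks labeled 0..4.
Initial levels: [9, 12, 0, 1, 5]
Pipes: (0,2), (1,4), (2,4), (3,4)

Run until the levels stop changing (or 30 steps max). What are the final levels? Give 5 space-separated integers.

Step 1: flows [0->2,1->4,4->2,4->3] -> levels [8 11 2 2 4]
Step 2: flows [0->2,1->4,4->2,4->3] -> levels [7 10 4 3 3]
Step 3: flows [0->2,1->4,2->4,3=4] -> levels [6 9 4 3 5]
Step 4: flows [0->2,1->4,4->2,4->3] -> levels [5 8 6 4 4]
Step 5: flows [2->0,1->4,2->4,3=4] -> levels [6 7 4 4 6]
Step 6: flows [0->2,1->4,4->2,4->3] -> levels [5 6 6 5 5]
Step 7: flows [2->0,1->4,2->4,3=4] -> levels [6 5 4 5 7]
Step 8: flows [0->2,4->1,4->2,4->3] -> levels [5 6 6 6 4]
Step 9: flows [2->0,1->4,2->4,3->4] -> levels [6 5 4 5 7]
  -> period-2 cycle: step 9 state = step 7 state; never stabilizes
  -> state at step 30: (30-7) mod 2 = 1, same as step 8 -> [5 6 6 6 4]

Answer: 5 6 6 6 4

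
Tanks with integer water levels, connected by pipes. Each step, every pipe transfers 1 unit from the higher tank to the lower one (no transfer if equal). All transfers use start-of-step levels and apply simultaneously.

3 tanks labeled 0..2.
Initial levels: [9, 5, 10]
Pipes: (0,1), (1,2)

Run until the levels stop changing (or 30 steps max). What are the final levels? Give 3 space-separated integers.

Answer: 7 9 8

Derivation:
Step 1: flows [0->1,2->1] -> levels [8 7 9]
Step 2: flows [0->1,2->1] -> levels [7 9 8]
Step 3: flows [1->0,1->2] -> levels [8 7 9]
  -> period-2 cycle: step 3 state = step 1 state; never stabilizes
  -> state at step 30: (30-1) mod 2 = 1, same as step 2 -> [7 9 8]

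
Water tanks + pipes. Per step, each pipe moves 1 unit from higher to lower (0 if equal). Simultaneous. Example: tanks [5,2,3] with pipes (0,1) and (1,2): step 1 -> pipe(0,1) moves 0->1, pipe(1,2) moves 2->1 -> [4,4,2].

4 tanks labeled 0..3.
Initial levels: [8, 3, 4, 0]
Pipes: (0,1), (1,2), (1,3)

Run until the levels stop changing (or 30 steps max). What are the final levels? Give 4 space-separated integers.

Step 1: flows [0->1,2->1,1->3] -> levels [7 4 3 1]
Step 2: flows [0->1,1->2,1->3] -> levels [6 3 4 2]
Step 3: flows [0->1,2->1,1->3] -> levels [5 4 3 3]
Step 4: flows [0->1,1->2,1->3] -> levels [4 3 4 4]
Step 5: flows [0->1,2->1,3->1] -> levels [3 6 3 3]
Step 6: flows [1->0,1->2,1->3] -> levels [4 3 4 4]
  -> period-2 cycle: step 6 state = step 4 state; never stabilizes
  -> state at step 30: (30-4) mod 2 = 0, same as step 4 -> [4 3 4 4]

Answer: 4 3 4 4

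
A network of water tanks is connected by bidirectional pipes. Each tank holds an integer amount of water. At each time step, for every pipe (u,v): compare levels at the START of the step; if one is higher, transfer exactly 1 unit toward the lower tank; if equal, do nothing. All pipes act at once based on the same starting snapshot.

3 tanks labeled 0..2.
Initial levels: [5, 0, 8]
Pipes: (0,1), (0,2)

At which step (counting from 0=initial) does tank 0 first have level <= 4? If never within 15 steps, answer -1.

Step 1: flows [0->1,2->0] -> levels [5 1 7]
Step 2: flows [0->1,2->0] -> levels [5 2 6]
Step 3: flows [0->1,2->0] -> levels [5 3 5]
Step 4: flows [0->1,0=2] -> levels [4 4 5]
Tank 0 first reaches <=4 at step 4

Answer: 4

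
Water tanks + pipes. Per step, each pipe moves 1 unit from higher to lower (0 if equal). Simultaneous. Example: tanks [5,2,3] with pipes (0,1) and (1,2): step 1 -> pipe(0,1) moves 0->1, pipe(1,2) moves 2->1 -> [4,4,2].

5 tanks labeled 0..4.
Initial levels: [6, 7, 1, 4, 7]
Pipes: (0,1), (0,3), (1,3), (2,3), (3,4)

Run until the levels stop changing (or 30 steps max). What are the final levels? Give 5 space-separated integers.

Answer: 6 6 5 2 6

Derivation:
Step 1: flows [1->0,0->3,1->3,3->2,4->3] -> levels [6 5 2 6 6]
Step 2: flows [0->1,0=3,3->1,3->2,3=4] -> levels [5 7 3 4 6]
Step 3: flows [1->0,0->3,1->3,3->2,4->3] -> levels [5 5 4 6 5]
Step 4: flows [0=1,3->0,3->1,3->2,3->4] -> levels [6 6 5 2 6]
Step 5: flows [0=1,0->3,1->3,2->3,4->3] -> levels [5 5 4 6 5]
  -> period-2 cycle: step 5 state = step 3 state; never stabilizes
  -> state at step 30: (30-3) mod 2 = 1, same as step 4 -> [6 6 5 2 6]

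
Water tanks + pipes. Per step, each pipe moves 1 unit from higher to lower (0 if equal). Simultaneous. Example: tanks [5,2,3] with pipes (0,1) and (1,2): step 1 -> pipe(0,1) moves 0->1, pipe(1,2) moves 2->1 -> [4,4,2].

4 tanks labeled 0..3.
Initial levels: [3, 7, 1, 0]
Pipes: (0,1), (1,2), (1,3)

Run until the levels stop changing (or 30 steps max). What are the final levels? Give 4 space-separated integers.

Answer: 4 1 3 3

Derivation:
Step 1: flows [1->0,1->2,1->3] -> levels [4 4 2 1]
Step 2: flows [0=1,1->2,1->3] -> levels [4 2 3 2]
Step 3: flows [0->1,2->1,1=3] -> levels [3 4 2 2]
Step 4: flows [1->0,1->2,1->3] -> levels [4 1 3 3]
Step 5: flows [0->1,2->1,3->1] -> levels [3 4 2 2]
  -> period-2 cycle: step 5 state = step 3 state; never stabilizes
  -> state at step 30: (30-3) mod 2 = 1, same as step 4 -> [4 1 3 3]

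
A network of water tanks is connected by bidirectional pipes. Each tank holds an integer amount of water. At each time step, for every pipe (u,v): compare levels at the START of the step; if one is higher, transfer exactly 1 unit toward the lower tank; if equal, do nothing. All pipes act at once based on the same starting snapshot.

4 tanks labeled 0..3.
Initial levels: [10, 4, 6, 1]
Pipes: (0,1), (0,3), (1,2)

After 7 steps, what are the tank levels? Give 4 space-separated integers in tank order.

Answer: 4 6 5 6

Derivation:
Step 1: flows [0->1,0->3,2->1] -> levels [8 6 5 2]
Step 2: flows [0->1,0->3,1->2] -> levels [6 6 6 3]
Step 3: flows [0=1,0->3,1=2] -> levels [5 6 6 4]
Step 4: flows [1->0,0->3,1=2] -> levels [5 5 6 5]
Step 5: flows [0=1,0=3,2->1] -> levels [5 6 5 5]
Step 6: flows [1->0,0=3,1->2] -> levels [6 4 6 5]
Step 7: flows [0->1,0->3,2->1] -> levels [4 6 5 6]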